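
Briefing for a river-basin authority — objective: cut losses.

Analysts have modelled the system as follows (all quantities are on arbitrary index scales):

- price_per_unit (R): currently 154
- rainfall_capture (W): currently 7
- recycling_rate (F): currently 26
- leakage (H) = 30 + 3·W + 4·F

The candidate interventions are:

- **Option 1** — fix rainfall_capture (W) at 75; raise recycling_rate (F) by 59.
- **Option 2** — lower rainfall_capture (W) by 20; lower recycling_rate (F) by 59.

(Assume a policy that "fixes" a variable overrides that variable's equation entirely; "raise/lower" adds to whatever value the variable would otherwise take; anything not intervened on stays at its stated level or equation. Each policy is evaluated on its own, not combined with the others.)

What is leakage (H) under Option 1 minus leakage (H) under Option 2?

Option 1 (W := 75, F + 59):
  W = 75
  F = 26 + 59 = 85
  H = 30 + 3·75 + 4·85 = 595
Option 2 (W − 20, F − 59):
  W = 7 − 20 = -13
  F = 26 − 59 = -33
  H = 30 + 3·(-13) + 4·(-33) = -141
H: 595 − (-141) = 736

736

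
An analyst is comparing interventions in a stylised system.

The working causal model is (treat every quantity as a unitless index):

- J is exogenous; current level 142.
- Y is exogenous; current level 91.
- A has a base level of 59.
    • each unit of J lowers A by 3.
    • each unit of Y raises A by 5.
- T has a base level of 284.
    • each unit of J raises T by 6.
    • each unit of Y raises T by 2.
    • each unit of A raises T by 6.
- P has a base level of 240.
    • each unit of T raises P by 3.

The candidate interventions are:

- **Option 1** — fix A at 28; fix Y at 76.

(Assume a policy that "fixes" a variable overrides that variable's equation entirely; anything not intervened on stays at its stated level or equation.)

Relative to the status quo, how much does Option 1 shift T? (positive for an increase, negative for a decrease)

-390

Baseline:
  J = 142
  Y = 91
  A = 59 − 3·142 + 5·91 = 88
  T = 284 + 6·142 + 2·91 + 6·88 = 1846
Option 1 (A := 28, Y := 76):
  J = 142
  Y = 76
  A = 28
  T = 284 + 6·142 + 2·76 + 6·28 = 1456
Change in T: 1456 − 1846 = -390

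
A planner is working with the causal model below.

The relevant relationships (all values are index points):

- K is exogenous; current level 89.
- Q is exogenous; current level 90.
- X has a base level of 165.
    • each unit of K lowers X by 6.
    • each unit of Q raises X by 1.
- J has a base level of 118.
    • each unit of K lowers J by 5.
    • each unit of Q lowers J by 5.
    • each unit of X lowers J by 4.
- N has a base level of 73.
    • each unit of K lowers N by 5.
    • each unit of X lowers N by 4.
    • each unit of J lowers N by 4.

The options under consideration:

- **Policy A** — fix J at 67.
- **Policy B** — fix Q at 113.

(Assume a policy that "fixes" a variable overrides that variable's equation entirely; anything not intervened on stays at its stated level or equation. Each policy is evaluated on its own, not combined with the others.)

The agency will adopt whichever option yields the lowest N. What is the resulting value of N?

Policy A (J := 67):
  K = 89
  Q = 90
  X = 165 − 6·89 + 90 = -279
  J = 67
  N = 73 − 5·89 − 4·(-279) − 4·67 = 476
Policy B (Q := 113):
  K = 89
  Q = 113
  X = 165 − 6·89 + 113 = -256
  J = 118 − 5·89 − 5·113 − 4·(-256) = 132
  N = 73 − 5·89 − 4·(-256) − 4·132 = 124
Comparing — Policy A: N=476, Policy B: N=124. Lowest is 124 (Policy B).

124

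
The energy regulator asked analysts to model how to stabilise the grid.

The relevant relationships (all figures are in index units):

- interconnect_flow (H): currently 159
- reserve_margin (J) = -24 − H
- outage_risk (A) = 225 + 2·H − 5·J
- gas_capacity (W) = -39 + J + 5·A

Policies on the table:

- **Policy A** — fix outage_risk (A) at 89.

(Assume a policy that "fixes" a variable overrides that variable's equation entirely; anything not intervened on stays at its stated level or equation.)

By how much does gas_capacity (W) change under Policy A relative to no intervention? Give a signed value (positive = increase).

Baseline:
  H = 159
  J = -24 − 159 = -183
  A = 225 + 2·159 − 5·(-183) = 1458
  W = -39 + (-183) + 5·1458 = 7068
Policy A (A := 89):
  H = 159
  J = -24 − 159 = -183
  A = 89
  W = -39 + (-183) + 5·89 = 223
Change in W: 223 − 7068 = -6845

-6845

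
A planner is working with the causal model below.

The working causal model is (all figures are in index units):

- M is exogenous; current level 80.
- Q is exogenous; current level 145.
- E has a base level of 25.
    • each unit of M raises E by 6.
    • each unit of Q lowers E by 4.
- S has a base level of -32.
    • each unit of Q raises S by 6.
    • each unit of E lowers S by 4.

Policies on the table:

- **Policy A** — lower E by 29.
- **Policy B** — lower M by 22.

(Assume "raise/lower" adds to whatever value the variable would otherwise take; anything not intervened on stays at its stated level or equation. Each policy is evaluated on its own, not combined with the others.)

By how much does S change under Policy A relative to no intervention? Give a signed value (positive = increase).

116

Baseline:
  M = 80
  Q = 145
  E = 25 + 6·80 − 4·145 = -75
  S = -32 + 6·145 − 4·(-75) = 1138
Policy A (E − 29):
  M = 80
  Q = 145
  E = 25 + 6·80 − 4·145 (−29 from intervention) = -104
  S = -32 + 6·145 − 4·(-104) = 1254
Change in S: 1254 − 1138 = 116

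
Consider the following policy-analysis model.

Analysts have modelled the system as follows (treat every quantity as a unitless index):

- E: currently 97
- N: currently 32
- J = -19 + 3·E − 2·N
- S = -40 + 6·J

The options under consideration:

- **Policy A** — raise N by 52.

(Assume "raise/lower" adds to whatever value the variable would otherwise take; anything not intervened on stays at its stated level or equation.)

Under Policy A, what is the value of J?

104

Policy A (N + 52):
  E = 97
  N = 32 + 52 = 84
  J = -19 + 3·97 − 2·84 = 104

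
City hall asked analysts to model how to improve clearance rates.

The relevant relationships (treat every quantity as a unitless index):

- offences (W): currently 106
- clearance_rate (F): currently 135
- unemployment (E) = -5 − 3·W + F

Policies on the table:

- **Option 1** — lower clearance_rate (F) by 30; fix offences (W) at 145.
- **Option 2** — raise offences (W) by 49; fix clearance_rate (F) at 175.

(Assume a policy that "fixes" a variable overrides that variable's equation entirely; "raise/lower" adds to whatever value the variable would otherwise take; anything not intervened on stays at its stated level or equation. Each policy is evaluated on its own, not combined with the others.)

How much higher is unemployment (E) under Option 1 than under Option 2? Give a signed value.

Option 1 (F − 30, W := 145):
  W = 145
  F = 135 − 30 = 105
  E = -5 − 3·145 + 105 = -335
Option 2 (W + 49, F := 175):
  W = 106 + 49 = 155
  F = 175
  E = -5 − 3·155 + 175 = -295
E: -335 − (-295) = -40

-40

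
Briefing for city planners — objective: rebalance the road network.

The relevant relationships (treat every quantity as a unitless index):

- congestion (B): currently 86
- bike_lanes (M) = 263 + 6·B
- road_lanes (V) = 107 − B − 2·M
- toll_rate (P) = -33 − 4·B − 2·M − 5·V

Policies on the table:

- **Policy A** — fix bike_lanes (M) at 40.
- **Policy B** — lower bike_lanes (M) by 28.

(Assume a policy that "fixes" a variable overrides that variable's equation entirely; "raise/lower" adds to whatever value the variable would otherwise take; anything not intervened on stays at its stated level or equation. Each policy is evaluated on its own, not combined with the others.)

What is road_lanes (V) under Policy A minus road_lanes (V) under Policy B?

1422

Policy A (M := 40):
  B = 86
  M = 40
  V = 107 − 86 − 2·40 = -59
Policy B (M − 28):
  B = 86
  M = 263 + 6·86 (−28 from intervention) = 751
  V = 107 − 86 − 2·751 = -1481
V: -59 − (-1481) = 1422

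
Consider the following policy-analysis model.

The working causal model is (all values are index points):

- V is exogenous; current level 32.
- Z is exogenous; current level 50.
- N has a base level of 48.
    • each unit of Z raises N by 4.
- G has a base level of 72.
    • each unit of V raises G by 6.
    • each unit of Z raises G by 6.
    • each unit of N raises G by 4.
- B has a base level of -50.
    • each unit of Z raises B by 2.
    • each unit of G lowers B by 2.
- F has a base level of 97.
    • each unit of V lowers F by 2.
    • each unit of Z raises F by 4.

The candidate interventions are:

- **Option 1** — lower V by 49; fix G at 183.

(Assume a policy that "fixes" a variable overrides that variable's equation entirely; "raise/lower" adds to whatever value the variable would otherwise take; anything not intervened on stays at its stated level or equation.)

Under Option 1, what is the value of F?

331

Option 1 (V − 49, G := 183):
  V = 32 − 49 = -17
  Z = 50
  F = 97 − 2·(-17) + 4·50 = 331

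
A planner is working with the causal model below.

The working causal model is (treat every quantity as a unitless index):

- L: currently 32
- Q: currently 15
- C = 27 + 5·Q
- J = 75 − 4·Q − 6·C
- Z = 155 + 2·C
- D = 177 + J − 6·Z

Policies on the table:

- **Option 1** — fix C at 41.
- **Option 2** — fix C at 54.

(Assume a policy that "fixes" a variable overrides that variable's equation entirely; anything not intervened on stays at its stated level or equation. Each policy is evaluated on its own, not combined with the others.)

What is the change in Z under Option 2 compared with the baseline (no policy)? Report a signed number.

Baseline:
  Q = 15
  C = 27 + 5·15 = 102
  Z = 155 + 2·102 = 359
Option 2 (C := 54):
  Q = 15
  C = 54
  Z = 155 + 2·54 = 263
Change in Z: 263 − 359 = -96

-96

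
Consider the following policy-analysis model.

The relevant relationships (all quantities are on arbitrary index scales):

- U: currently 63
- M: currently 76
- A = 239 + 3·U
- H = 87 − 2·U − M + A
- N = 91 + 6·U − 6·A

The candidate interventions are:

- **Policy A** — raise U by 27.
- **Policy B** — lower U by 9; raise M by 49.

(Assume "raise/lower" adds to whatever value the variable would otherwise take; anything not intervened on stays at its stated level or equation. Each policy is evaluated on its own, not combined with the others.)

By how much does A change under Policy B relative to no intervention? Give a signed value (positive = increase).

-27

Baseline:
  U = 63
  A = 239 + 3·63 = 428
Policy B (U − 9, M + 49):
  U = 63 − 9 = 54
  A = 239 + 3·54 = 401
Change in A: 401 − 428 = -27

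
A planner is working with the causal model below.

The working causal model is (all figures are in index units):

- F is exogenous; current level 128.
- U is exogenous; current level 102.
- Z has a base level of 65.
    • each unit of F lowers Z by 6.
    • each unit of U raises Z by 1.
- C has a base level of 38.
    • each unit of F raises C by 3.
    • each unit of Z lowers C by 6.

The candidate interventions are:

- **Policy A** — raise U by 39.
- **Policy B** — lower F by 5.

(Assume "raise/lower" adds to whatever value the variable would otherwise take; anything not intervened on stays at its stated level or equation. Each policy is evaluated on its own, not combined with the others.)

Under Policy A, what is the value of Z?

Policy A (U + 39):
  F = 128
  U = 102 + 39 = 141
  Z = 65 − 6·128 + 141 = -562

-562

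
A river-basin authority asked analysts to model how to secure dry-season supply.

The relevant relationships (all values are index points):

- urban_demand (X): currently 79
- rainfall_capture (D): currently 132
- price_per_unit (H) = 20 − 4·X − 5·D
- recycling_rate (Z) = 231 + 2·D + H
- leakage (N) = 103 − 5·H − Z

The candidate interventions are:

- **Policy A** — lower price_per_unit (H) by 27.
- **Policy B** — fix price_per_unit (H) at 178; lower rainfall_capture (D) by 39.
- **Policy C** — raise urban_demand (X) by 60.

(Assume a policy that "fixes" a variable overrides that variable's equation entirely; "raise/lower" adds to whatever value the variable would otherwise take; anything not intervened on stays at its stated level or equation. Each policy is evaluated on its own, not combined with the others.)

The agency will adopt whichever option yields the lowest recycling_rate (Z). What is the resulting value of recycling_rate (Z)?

-701

Policy A (H − 27):
  X = 79
  D = 132
  H = 20 − 4·79 − 5·132 (−27 from intervention) = -983
  Z = 231 + 2·132 + (-983) = -488
Policy B (H := 178, D − 39):
  X = 79
  D = 132 − 39 = 93
  H = 178
  Z = 231 + 2·93 + 178 = 595
Policy C (X + 60):
  X = 79 + 60 = 139
  D = 132
  H = 20 − 4·139 − 5·132 = -1196
  Z = 231 + 2·132 + (-1196) = -701
Comparing — Policy A: Z=-488, Policy B: Z=595, Policy C: Z=-701. Lowest is -701 (Policy C).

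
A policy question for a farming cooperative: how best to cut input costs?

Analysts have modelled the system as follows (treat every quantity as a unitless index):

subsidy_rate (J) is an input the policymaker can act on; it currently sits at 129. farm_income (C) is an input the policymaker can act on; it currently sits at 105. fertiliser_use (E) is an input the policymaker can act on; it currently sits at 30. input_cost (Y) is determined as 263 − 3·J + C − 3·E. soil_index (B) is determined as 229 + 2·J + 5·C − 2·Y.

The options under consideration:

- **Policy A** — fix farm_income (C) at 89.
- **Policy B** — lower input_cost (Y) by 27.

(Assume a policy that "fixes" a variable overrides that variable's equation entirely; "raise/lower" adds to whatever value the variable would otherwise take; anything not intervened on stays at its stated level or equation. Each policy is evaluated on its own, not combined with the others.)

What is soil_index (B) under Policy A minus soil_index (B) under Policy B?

-102

Policy A (C := 89):
  J = 129
  C = 89
  E = 30
  Y = 263 − 3·129 + 89 − 3·30 = -125
  B = 229 + 2·129 + 5·89 − 2·(-125) = 1182
Policy B (Y − 27):
  J = 129
  C = 105
  E = 30
  Y = 263 − 3·129 + 105 − 3·30 (−27 from intervention) = -136
  B = 229 + 2·129 + 5·105 − 2·(-136) = 1284
B: 1182 − 1284 = -102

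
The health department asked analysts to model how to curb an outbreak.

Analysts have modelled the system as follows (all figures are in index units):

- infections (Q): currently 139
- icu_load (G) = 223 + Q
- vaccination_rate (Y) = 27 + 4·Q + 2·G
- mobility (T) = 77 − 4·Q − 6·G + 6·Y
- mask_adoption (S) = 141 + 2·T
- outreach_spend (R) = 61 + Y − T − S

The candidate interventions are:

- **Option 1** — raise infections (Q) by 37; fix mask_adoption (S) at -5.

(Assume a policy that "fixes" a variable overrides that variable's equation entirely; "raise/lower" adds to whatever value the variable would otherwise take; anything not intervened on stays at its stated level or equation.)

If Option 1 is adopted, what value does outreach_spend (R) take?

Option 1 (Q + 37, S := -5):
  Q = 139 + 37 = 176
  G = 223 + 176 = 399
  Y = 27 + 4·176 + 2·399 = 1529
  T = 77 − 4·176 − 6·399 + 6·1529 = 6153
  S = -5
  R = 61 + 1529 − 6153 − (-5) = -4558

-4558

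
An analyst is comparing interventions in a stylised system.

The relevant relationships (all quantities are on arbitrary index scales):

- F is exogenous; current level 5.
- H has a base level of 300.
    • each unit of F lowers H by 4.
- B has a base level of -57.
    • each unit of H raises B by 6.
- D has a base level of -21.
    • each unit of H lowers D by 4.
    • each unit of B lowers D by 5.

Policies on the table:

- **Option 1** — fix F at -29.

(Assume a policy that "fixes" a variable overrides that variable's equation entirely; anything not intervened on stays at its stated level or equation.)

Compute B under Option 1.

2439

Option 1 (F := -29):
  F = -29
  H = 300 − 4·(-29) = 416
  B = -57 + 6·416 = 2439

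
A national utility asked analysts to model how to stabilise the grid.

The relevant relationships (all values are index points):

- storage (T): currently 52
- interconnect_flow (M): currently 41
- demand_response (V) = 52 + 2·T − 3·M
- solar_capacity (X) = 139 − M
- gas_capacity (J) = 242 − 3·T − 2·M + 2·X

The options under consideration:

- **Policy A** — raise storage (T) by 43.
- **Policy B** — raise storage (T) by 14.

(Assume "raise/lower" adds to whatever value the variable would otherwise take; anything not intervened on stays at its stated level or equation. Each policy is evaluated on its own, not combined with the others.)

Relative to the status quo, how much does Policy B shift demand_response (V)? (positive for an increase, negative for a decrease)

28

Baseline:
  T = 52
  M = 41
  V = 52 + 2·52 − 3·41 = 33
Policy B (T + 14):
  T = 52 + 14 = 66
  M = 41
  V = 52 + 2·66 − 3·41 = 61
Change in V: 61 − 33 = 28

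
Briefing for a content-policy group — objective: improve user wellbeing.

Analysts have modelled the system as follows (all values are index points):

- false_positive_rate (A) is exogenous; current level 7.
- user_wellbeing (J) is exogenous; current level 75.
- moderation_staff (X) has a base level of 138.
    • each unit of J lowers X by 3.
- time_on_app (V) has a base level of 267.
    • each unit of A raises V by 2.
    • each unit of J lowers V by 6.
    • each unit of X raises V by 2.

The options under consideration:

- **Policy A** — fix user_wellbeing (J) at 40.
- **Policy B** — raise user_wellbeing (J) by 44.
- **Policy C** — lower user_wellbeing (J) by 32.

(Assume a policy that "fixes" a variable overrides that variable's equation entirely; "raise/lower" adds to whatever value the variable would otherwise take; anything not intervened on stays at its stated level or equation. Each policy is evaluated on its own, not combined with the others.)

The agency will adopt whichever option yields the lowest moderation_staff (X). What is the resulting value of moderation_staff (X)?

-219

Policy A (J := 40):
  J = 40
  X = 138 − 3·40 = 18
Policy B (J + 44):
  J = 75 + 44 = 119
  X = 138 − 3·119 = -219
Policy C (J − 32):
  J = 75 − 32 = 43
  X = 138 − 3·43 = 9
Comparing — Policy A: X=18, Policy B: X=-219, Policy C: X=9. Lowest is -219 (Policy B).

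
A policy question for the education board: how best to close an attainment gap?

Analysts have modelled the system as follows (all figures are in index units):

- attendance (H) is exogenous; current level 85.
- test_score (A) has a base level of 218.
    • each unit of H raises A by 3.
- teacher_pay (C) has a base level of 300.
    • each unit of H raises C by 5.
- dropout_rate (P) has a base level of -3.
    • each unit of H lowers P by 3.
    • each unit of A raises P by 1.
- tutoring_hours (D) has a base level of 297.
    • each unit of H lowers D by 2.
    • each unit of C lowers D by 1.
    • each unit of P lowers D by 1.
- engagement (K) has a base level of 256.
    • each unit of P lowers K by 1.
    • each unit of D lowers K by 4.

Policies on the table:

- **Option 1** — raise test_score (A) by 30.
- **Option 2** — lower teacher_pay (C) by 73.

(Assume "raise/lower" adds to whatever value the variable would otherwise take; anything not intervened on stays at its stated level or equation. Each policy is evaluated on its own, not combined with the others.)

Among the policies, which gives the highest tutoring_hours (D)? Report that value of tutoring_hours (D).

Option 1 (A + 30):
  H = 85
  A = 218 + 3·85 (+30 from intervention) = 503
  C = 300 + 5·85 = 725
  P = -3 − 3·85 + 503 = 245
  D = 297 − 2·85 − 725 − 245 = -843
Option 2 (C − 73):
  H = 85
  A = 218 + 3·85 = 473
  C = 300 + 5·85 (−73 from intervention) = 652
  P = -3 − 3·85 + 473 = 215
  D = 297 − 2·85 − 652 − 215 = -740
Comparing — Option 1: D=-843, Option 2: D=-740. Highest is -740 (Option 2).

-740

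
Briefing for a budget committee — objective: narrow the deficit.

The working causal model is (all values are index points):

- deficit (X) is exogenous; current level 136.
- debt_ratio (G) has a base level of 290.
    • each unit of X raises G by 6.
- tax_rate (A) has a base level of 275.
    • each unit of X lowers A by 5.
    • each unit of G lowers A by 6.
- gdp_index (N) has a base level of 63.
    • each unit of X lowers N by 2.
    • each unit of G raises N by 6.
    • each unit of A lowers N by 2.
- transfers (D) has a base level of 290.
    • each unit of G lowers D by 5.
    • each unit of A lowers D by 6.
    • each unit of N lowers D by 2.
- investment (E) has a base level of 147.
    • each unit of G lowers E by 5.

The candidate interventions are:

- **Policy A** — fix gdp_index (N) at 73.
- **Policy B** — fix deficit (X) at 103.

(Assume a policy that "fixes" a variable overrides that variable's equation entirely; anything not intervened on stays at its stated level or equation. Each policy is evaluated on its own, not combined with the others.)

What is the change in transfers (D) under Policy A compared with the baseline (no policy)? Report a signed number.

40872

Baseline:
  X = 136
  G = 290 + 6·136 = 1106
  A = 275 − 5·136 − 6·1106 = -7041
  N = 63 − 2·136 + 6·1106 − 2·(-7041) = 20509
  D = 290 − 5·1106 − 6·(-7041) − 2·20509 = -4012
Policy A (N := 73):
  X = 136
  G = 290 + 6·136 = 1106
  A = 275 − 5·136 − 6·1106 = -7041
  N = 73
  D = 290 − 5·1106 − 6·(-7041) − 2·73 = 36860
Change in D: 36860 − (-4012) = 40872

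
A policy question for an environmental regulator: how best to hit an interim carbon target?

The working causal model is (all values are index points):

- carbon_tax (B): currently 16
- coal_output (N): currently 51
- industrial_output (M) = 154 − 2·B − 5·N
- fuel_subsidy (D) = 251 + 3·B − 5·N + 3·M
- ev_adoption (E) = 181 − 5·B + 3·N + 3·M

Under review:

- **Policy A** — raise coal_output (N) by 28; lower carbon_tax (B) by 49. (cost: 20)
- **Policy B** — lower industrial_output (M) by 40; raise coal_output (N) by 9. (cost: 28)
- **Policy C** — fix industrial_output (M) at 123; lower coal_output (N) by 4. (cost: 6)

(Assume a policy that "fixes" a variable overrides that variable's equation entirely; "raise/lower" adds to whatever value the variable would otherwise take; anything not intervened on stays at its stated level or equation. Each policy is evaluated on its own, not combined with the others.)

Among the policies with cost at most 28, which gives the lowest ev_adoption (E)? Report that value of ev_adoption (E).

-373

Policy A (N + 28, B − 49):
  B = 16 − 49 = -33
  N = 51 + 28 = 79
  M = 154 − 2·(-33) − 5·79 = -175
  E = 181 − 5·(-33) + 3·79 + 3·(-175) = 58
Policy B (M − 40, N + 9):
  B = 16
  N = 51 + 9 = 60
  M = 154 − 2·16 − 5·60 (−40 from intervention) = -218
  E = 181 − 5·16 + 3·60 + 3·(-218) = -373
Policy C (M := 123, N − 4):
  B = 16
  N = 51 − 4 = 47
  M = 123
  E = 181 − 5·16 + 3·47 + 3·123 = 611
Comparing — Policy A: E=58, Policy B: E=-373, Policy C: E=611. Lowest is -373 (Policy B).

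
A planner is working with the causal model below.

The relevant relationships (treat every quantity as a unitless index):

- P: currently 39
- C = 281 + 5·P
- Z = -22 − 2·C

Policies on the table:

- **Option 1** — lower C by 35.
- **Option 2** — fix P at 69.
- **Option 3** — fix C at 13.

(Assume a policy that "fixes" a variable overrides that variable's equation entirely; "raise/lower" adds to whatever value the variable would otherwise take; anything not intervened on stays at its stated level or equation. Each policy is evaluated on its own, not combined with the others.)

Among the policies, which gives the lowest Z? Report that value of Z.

-1274

Option 1 (C − 35):
  P = 39
  C = 281 + 5·39 (−35 from intervention) = 441
  Z = -22 − 2·441 = -904
Option 2 (P := 69):
  P = 69
  C = 281 + 5·69 = 626
  Z = -22 − 2·626 = -1274
Option 3 (C := 13):
  P = 39
  C = 13
  Z = -22 − 2·13 = -48
Comparing — Option 1: Z=-904, Option 2: Z=-1274, Option 3: Z=-48. Lowest is -1274 (Option 2).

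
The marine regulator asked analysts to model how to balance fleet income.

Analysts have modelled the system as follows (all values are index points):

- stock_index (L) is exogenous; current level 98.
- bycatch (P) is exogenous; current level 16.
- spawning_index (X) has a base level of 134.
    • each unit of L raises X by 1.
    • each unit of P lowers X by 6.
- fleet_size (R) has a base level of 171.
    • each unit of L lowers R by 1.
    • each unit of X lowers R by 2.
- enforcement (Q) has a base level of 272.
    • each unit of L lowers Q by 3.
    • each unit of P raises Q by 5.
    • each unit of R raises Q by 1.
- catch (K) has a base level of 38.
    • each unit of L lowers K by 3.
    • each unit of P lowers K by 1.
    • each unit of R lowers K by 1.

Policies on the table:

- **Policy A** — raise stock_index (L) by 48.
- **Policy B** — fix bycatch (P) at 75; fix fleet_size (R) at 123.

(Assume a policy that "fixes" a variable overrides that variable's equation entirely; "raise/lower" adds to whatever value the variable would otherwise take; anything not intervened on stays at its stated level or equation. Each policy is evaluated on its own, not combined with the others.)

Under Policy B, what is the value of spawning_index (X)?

Policy B (P := 75, R := 123):
  L = 98
  P = 75
  X = 134 + 98 − 6·75 = -218

-218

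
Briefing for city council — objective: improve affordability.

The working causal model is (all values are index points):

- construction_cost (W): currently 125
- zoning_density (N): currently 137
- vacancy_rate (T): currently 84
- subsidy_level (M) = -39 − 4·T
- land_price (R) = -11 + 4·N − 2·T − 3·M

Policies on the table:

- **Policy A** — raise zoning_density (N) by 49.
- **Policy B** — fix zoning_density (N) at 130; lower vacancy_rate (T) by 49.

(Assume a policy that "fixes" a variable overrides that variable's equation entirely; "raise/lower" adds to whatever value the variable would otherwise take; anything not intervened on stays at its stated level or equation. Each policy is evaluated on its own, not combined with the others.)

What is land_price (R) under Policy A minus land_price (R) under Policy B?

Policy A (N + 49):
  N = 137 + 49 = 186
  T = 84
  M = -39 − 4·84 = -375
  R = -11 + 4·186 − 2·84 − 3·(-375) = 1690
Policy B (N := 130, T − 49):
  N = 130
  T = 84 − 49 = 35
  M = -39 − 4·35 = -179
  R = -11 + 4·130 − 2·35 − 3·(-179) = 976
R: 1690 − 976 = 714

714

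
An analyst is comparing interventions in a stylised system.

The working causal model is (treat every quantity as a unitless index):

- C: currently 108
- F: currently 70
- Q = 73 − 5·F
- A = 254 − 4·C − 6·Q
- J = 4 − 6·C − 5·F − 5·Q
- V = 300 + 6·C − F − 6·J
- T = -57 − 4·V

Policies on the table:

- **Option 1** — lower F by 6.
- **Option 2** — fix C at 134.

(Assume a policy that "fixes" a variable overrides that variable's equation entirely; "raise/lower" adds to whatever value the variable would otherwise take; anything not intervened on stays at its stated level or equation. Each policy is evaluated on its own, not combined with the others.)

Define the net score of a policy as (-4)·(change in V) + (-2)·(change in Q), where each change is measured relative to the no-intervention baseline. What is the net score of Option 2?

Baseline:
  C = 108
  F = 70
  Q = 73 − 5·70 = -277
  J = 4 − 6·108 − 5·70 − 5·(-277) = 391
  V = 300 + 6·108 − 70 − 6·391 = -1468
Option 2 (C := 134):
  C = 134
  F = 70
  Q = 73 − 5·70 = -277
  J = 4 − 6·134 − 5·70 − 5·(-277) = 235
  V = 300 + 6·134 − 70 − 6·235 = -376
ΔV = -376 − (-1468) = 1092; ΔQ = -277 − (-277) = 0
Score = (-4)·1092 + (-2)·0 = -4368

-4368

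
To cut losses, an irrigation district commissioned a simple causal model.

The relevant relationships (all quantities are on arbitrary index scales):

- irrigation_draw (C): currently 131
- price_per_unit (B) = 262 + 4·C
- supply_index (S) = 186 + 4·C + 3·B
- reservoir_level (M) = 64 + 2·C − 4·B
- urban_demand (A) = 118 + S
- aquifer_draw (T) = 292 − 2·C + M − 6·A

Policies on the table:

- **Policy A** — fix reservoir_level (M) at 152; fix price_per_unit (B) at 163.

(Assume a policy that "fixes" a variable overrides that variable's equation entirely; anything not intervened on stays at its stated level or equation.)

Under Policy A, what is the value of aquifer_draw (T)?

-7720

Policy A (M := 152, B := 163):
  C = 131
  B = 163
  S = 186 + 4·131 + 3·163 = 1199
  M = 152
  A = 118 + 1199 = 1317
  T = 292 − 2·131 + 152 − 6·1317 = -7720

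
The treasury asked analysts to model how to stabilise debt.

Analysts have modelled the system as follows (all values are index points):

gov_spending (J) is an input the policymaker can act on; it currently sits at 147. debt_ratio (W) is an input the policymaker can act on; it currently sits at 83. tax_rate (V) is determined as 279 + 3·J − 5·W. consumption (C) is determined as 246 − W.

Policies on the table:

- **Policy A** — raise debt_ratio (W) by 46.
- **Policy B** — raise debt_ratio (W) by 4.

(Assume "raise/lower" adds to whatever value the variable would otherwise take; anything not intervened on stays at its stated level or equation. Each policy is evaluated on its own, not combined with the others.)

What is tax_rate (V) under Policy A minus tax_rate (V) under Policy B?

-210

Policy A (W + 46):
  J = 147
  W = 83 + 46 = 129
  V = 279 + 3·147 − 5·129 = 75
Policy B (W + 4):
  J = 147
  W = 83 + 4 = 87
  V = 279 + 3·147 − 5·87 = 285
V: 75 − 285 = -210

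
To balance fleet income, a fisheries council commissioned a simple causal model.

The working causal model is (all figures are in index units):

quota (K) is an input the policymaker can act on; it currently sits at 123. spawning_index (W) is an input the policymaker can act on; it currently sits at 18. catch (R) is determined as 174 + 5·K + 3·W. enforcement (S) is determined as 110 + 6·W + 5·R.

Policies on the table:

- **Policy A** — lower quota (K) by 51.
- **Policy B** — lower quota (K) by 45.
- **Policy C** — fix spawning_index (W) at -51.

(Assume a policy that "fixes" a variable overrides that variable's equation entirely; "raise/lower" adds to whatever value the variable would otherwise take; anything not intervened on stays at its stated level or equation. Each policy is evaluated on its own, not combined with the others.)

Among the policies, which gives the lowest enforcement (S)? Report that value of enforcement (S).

2984

Policy A (K − 51):
  K = 123 − 51 = 72
  W = 18
  R = 174 + 5·72 + 3·18 = 588
  S = 110 + 6·18 + 5·588 = 3158
Policy B (K − 45):
  K = 123 − 45 = 78
  W = 18
  R = 174 + 5·78 + 3·18 = 618
  S = 110 + 6·18 + 5·618 = 3308
Policy C (W := -51):
  K = 123
  W = -51
  R = 174 + 5·123 + 3·(-51) = 636
  S = 110 + 6·(-51) + 5·636 = 2984
Comparing — Policy A: S=3158, Policy B: S=3308, Policy C: S=2984. Lowest is 2984 (Policy C).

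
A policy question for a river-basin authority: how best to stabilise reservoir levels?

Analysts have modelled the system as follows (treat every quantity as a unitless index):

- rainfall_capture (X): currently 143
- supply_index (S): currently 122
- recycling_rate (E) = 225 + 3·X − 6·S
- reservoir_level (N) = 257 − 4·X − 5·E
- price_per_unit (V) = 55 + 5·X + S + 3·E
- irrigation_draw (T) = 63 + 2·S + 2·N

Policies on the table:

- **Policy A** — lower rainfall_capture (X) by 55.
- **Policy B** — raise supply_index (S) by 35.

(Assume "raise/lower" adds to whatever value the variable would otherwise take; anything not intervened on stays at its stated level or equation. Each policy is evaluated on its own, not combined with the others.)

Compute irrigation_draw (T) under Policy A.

2547

Policy A (X − 55):
  X = 143 − 55 = 88
  S = 122
  E = 225 + 3·88 − 6·122 = -243
  N = 257 − 4·88 − 5·(-243) = 1120
  T = 63 + 2·122 + 2·1120 = 2547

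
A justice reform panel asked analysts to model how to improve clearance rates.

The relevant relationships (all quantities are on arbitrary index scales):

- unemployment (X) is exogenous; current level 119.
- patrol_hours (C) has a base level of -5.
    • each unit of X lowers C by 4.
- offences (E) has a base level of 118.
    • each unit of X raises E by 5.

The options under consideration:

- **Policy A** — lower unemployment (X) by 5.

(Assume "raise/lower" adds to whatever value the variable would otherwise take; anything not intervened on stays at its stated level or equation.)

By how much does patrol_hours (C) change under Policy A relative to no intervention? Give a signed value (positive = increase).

Baseline:
  X = 119
  C = -5 − 4·119 = -481
Policy A (X − 5):
  X = 119 − 5 = 114
  C = -5 − 4·114 = -461
Change in C: -461 − (-481) = 20

20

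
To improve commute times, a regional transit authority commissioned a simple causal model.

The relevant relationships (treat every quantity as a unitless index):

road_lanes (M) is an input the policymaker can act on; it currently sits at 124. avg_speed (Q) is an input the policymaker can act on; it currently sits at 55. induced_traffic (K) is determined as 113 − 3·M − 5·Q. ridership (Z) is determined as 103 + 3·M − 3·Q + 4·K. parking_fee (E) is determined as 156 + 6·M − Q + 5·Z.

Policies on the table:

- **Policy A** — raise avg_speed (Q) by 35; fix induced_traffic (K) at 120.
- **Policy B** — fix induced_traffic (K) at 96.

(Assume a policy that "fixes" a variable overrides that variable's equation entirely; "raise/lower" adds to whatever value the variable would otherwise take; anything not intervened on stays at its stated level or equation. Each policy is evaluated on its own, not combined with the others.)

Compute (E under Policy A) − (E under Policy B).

-80

Policy A (Q + 35, K := 120):
  M = 124
  Q = 55 + 35 = 90
  K = 120
  Z = 103 + 3·124 − 3·90 + 4·120 = 685
  E = 156 + 6·124 − 90 + 5·685 = 4235
Policy B (K := 96):
  M = 124
  Q = 55
  K = 96
  Z = 103 + 3·124 − 3·55 + 4·96 = 694
  E = 156 + 6·124 − 55 + 5·694 = 4315
E: 4235 − 4315 = -80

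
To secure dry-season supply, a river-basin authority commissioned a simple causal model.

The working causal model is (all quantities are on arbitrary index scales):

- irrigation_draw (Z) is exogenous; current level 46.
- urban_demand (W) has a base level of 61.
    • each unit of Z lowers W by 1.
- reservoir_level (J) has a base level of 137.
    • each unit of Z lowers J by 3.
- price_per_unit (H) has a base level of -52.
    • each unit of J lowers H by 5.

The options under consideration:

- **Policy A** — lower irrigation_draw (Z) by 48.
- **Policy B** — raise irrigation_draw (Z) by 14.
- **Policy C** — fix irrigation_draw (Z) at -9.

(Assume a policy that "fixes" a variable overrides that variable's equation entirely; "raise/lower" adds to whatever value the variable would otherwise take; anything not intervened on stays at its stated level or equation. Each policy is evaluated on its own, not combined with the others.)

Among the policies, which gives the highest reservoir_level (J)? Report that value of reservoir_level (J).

164

Policy A (Z − 48):
  Z = 46 − 48 = -2
  J = 137 − 3·(-2) = 143
Policy B (Z + 14):
  Z = 46 + 14 = 60
  J = 137 − 3·60 = -43
Policy C (Z := -9):
  Z = -9
  J = 137 − 3·(-9) = 164
Comparing — Policy A: J=143, Policy B: J=-43, Policy C: J=164. Highest is 164 (Policy C).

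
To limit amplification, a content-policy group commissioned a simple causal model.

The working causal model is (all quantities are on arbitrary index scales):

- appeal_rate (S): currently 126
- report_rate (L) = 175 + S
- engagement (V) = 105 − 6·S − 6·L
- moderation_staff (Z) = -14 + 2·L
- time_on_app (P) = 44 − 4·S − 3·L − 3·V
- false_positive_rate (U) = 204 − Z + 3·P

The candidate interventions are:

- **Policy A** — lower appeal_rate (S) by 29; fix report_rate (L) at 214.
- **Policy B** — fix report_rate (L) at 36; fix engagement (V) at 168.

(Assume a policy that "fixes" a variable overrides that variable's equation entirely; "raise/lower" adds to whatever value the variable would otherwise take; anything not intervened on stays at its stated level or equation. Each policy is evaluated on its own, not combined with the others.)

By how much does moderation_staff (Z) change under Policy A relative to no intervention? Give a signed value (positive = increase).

-174

Baseline:
  S = 126
  L = 175 + 126 = 301
  Z = -14 + 2·301 = 588
Policy A (S − 29, L := 214):
  S = 126 − 29 = 97
  L = 214
  Z = -14 + 2·214 = 414
Change in Z: 414 − 588 = -174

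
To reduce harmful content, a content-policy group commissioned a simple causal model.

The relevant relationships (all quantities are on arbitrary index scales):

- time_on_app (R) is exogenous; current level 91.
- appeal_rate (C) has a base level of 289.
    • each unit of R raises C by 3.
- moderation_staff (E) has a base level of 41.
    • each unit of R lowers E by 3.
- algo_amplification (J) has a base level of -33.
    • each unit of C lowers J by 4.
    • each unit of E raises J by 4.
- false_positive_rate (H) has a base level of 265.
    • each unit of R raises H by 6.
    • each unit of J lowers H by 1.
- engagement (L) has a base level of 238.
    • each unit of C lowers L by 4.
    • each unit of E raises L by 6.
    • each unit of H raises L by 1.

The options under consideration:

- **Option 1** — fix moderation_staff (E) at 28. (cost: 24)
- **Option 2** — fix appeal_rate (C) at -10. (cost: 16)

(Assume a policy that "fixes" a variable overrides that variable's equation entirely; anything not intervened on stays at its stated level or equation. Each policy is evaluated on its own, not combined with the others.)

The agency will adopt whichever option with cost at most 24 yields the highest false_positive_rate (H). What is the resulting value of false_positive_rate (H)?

2980

Option 1 (E := 28):
  R = 91
  C = 289 + 3·91 = 562
  E = 28
  J = -33 − 4·562 + 4·28 = -2169
  H = 265 + 6·91 − (-2169) = 2980
Option 2 (C := -10):
  R = 91
  C = -10
  E = 41 − 3·91 = -232
  J = -33 − 4·(-10) + 4·(-232) = -921
  H = 265 + 6·91 − (-921) = 1732
Comparing — Option 1: H=2980, Option 2: H=1732. Highest is 2980 (Option 1).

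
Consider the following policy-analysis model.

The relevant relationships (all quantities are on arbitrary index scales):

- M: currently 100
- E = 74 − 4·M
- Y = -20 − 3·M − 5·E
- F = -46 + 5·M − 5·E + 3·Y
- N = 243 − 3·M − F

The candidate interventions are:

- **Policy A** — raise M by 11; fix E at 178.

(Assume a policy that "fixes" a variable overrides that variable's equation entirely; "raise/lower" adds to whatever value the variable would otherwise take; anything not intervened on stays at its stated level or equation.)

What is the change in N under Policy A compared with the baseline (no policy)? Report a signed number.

Baseline:
  M = 100
  E = 74 − 4·100 = -326
  Y = -20 − 3·100 − 5·(-326) = 1310
  F = -46 + 5·100 − 5·(-326) + 3·1310 = 6014
  N = 243 − 3·100 − 6014 = -6071
Policy A (M + 11, E := 178):
  M = 100 + 11 = 111
  E = 178
  Y = -20 − 3·111 − 5·178 = -1243
  F = -46 + 5·111 − 5·178 + 3·(-1243) = -4110
  N = 243 − 3·111 − (-4110) = 4020
Change in N: 4020 − (-6071) = 10091

10091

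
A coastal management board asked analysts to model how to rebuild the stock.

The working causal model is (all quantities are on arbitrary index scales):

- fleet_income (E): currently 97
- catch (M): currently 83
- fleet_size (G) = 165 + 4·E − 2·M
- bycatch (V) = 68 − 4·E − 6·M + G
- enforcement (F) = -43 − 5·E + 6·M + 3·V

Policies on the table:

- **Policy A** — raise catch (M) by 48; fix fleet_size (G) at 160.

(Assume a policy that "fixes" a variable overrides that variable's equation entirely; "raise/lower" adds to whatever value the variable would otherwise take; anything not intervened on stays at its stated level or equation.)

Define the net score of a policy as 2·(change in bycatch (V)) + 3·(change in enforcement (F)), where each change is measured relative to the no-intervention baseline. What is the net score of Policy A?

-4801

Baseline:
  E = 97
  M = 83
  G = 165 + 4·97 − 2·83 = 387
  V = 68 − 4·97 − 6·83 + 387 = -431
  F = -43 − 5·97 + 6·83 + 3·(-431) = -1323
Policy A (M + 48, G := 160):
  E = 97
  M = 83 + 48 = 131
  G = 160
  V = 68 − 4·97 − 6·131 + 160 = -946
  F = -43 − 5·97 + 6·131 + 3·(-946) = -2580
ΔV = -946 − (-431) = -515; ΔF = -2580 − (-1323) = -1257
Score = 2·(-515) + 3·(-1257) = -4801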